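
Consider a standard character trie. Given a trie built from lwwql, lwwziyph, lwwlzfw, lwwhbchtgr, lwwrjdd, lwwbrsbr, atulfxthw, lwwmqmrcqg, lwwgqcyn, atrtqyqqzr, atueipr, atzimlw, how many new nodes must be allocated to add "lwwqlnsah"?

Walking "lwwqlnsah" from the root, the first 5 characters ("lwwql") follow existing edges; "n" is the first miss.
Each of the 4 remaining characters creates one node.

4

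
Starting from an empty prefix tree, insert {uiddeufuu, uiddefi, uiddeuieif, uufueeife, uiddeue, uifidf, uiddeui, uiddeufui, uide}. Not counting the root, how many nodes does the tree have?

Insert word by word; a character creates a node only if that edge doesn't already exist:
  "uiddeufuu" → 9 new (u, i, d, d, e, u, f, u, u)
  "uiddefi" → prefix "uidde" already present; 2 new (f, i)
  "uiddeuieif" → prefix "uiddeu" already present; 4 new (i, e, i, f)
  "uufueeife" → prefix "u" already present; 8 new (u, f, u, e, e, i, f, e)
  "uiddeue" → prefix "uiddeu" already present; 1 new (e)
  "uifidf" → prefix "ui" already present; 4 new (f, i, d, f)
  "uiddeui" → prefix "uiddeui" already present; 0 new (none)
  "uiddeufui" → prefix "uiddeufu" already present; 1 new (i)
  "uide" → prefix "uid" already present; 1 new (e)
Total nodes = 9 + 2 + 4 + 8 + 1 + 4 + 0 + 1 + 1 = 30

30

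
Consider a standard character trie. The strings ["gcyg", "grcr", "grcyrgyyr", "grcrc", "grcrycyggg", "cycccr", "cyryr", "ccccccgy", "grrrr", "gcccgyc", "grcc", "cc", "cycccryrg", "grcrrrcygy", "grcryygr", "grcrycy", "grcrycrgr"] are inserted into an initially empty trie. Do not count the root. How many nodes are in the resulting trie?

60

Insert word by word; a character creates a node only if that edge doesn't already exist:
  "gcyg" → 4 new (g, c, y, g)
  "grcr" → prefix "g" already present; 3 new (r, c, r)
  "grcyrgyyr" → prefix "grc" already present; 6 new (y, r, g, y, y, r)
  "grcrc" → prefix "grcr" already present; 1 new (c)
  "grcrycyggg" → prefix "grcr" already present; 6 new (y, c, y, g, g, g)
  "cycccr" → 6 new (c, y, c, c, c, r)
  "cyryr" → prefix "cy" already present; 3 new (r, y, r)
  "ccccccgy" → prefix "c" already present; 7 new (c, c, c, c, c, g, y)
  "grrrr" → prefix "gr" already present; 3 new (r, r, r)
  "gcccgyc" → prefix "gc" already present; 5 new (c, c, g, y, c)
  "grcc" → prefix "grc" already present; 1 new (c)
  "cc" → prefix "cc" already present; 0 new (none)
  "cycccryrg" → prefix "cycccr" already present; 3 new (y, r, g)
  "grcrrrcygy" → prefix "grcr" already present; 6 new (r, r, c, y, g, y)
  "grcryygr" → prefix "grcry" already present; 3 new (y, g, r)
  "grcrycy" → prefix "grcrycy" already present; 0 new (none)
  "grcrycrgr" → prefix "grcryc" already present; 3 new (r, g, r)
Total nodes = 4 + 3 + 6 + 1 + 6 + 6 + 3 + 7 + 3 + 5 + 1 + 0 + 3 + 6 + 3 + 0 + 3 = 60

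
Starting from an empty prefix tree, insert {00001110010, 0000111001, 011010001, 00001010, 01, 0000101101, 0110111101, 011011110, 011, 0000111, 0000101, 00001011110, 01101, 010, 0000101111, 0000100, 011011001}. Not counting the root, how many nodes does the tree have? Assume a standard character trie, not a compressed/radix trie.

Count nodes per top-level branch (shared prefixes stored once):
  '0'-branch (0000100, 0000101, 00001010, 0000101101, 0000101111, 00001011110, 0000111, 0000111001, 00001110010, 01, 010, 011, 01101, 011010001, 011011001, 011011110, 0110111101): 38 nodes
Sum: 38

38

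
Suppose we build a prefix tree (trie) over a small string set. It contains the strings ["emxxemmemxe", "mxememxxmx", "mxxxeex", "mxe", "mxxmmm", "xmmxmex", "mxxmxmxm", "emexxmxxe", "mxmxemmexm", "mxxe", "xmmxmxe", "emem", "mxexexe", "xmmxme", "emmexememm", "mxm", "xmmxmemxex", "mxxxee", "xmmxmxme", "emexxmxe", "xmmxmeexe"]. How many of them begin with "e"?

Filter for entries beginning with "e":
Words under "e": emem, emexxmxe, emexxmxxe, emmexememm, emxxemmemxe
Count: 5

5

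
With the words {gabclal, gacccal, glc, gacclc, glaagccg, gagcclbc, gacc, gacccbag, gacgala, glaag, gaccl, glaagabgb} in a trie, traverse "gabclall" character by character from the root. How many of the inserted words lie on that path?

Traverse "gabclall" character by character; count nodes along the way that are marked as word ends.
Prefixes of the query that are stored words: "gabclal"
Count: 1

1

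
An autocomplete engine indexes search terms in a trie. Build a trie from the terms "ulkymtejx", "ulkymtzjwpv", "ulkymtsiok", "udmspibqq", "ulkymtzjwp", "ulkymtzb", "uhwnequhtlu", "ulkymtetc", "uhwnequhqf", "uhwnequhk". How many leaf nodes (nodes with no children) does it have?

A leaf is a node with no children — equivalently, the end of a word that is not a proper prefix of any other stored word.
Those words: "udmspibqq", "uhwnequhk", "uhwnequhqf", "uhwnequhtlu", "ulkymtejx", "ulkymtetc", "ulkymtsiok", "ulkymtzb", "ulkymtzjwpv"
Leaf count: 9

9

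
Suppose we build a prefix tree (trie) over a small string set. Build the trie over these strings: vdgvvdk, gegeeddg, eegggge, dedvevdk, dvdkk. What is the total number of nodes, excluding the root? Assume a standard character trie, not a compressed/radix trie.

34

Insert word by word; a character creates a node only if that edge doesn't already exist:
  "vdgvvdk" → 7 new (v, d, g, v, v, d, k)
  "gegeeddg" → 8 new (g, e, g, e, e, d, d, g)
  "eegggge" → 7 new (e, e, g, g, g, g, e)
  "dedvevdk" → 8 new (d, e, d, v, e, v, d, k)
  "dvdkk" → prefix "d" already present; 4 new (v, d, k, k)
Total nodes = 7 + 8 + 7 + 8 + 4 = 34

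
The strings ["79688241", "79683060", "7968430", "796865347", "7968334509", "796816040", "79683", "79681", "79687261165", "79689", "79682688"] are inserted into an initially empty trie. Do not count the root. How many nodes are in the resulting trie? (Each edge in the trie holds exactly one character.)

42

Trace insertions, counting only characters that open a new branch:
  "79688241" → 8 new (7, 9, 6, 8, 8, 2, 4, 1)
  "79683060" → prefix "7968" already present; 4 new (3, 0, 6, 0)
  "7968430" → prefix "7968" already present; 3 new (4, 3, 0)
  "796865347" → prefix "7968" already present; 5 new (6, 5, 3, 4, 7)
  "7968334509" → prefix "79683" already present; 5 new (3, 4, 5, 0, 9)
  "796816040" → prefix "7968" already present; 5 new (1, 6, 0, 4, 0)
  "79683" → prefix "79683" already present; 0 new (none)
  "79681" → prefix "79681" already present; 0 new (none)
  "79687261165" → prefix "7968" already present; 7 new (7, 2, 6, 1, 1, 6, 5)
  "79689" → prefix "7968" already present; 1 new (9)
  "79682688" → prefix "7968" already present; 4 new (2, 6, 8, 8)
Total nodes = 8 + 4 + 3 + 5 + 5 + 5 + 0 + 0 + 7 + 1 + 4 = 42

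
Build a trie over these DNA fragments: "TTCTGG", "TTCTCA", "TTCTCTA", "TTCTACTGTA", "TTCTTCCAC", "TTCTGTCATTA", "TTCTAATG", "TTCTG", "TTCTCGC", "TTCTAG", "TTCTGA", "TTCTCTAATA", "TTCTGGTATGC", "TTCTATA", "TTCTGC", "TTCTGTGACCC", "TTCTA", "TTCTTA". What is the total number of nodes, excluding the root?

51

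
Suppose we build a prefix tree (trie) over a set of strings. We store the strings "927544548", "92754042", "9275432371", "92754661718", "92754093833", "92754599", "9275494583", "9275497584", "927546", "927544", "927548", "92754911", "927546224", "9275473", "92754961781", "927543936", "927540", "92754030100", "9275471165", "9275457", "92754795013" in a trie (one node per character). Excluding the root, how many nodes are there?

71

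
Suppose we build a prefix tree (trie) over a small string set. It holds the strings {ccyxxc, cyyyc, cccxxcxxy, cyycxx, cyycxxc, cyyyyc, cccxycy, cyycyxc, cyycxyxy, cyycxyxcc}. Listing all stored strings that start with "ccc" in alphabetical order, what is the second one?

Words with prefix "ccc", in lexicographic order: "cccxxcxxy", "cccxycy"
The 2nd is cccxycy.

cccxycy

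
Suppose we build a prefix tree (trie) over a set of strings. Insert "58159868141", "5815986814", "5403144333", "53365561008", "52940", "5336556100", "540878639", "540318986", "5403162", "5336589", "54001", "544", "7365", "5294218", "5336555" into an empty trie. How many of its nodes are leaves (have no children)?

A leaf is a node with no children — equivalently, the end of a word that is not a proper prefix of any other stored word.
Those words: "52940", "5294218", "5336555", "53365561008", "5336589", "54001", "5403144333", "5403162", "540318986", "540878639", "544", "58159868141", "7365"
Leaf count: 13

13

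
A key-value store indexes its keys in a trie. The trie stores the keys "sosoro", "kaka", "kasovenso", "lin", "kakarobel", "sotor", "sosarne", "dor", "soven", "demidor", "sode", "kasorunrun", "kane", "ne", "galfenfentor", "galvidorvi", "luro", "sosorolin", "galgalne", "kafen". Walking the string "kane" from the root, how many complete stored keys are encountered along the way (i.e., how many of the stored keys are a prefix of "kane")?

Check each prefix of "kane" against the stored set — each match is an end-marker on the path.
Prefixes of the query that are stored words: "kane"
Count: 1

1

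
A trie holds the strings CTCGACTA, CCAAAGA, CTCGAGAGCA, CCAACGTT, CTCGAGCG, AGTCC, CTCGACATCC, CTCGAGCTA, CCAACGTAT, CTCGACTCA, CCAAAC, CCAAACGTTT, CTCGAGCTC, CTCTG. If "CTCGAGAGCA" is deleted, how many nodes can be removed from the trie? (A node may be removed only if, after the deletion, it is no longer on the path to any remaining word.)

4

A node on "CTCGAGAGCA"'s path can go only if nothing else ends at it or branches off below it.
The suffix "AGCA" (4 nodes) is used only by "CTCGAGAGCA"; the node for "CTCGAG" still has the child "C", so pruning stops there.
Nodes removed: 4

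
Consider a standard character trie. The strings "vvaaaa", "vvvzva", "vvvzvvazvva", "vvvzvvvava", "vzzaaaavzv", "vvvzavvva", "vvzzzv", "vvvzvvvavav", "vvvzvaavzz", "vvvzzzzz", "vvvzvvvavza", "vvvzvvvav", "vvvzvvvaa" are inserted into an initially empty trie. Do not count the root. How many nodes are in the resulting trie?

Insert word by word; a character creates a node only if that edge doesn't already exist:
  "vvaaaa" → 6 new (v, v, a, a, a, a)
  "vvvzva" → prefix "vv" already present; 4 new (v, z, v, a)
  "vvvzvvazvva" → prefix "vvvzv" already present; 6 new (v, a, z, v, v, a)
  "vvvzvvvava" → prefix "vvvzvv" already present; 4 new (v, a, v, a)
  "vzzaaaavzv" → prefix "v" already present; 9 new (z, z, a, a, a, a, v, z, v)
  "vvvzavvva" → prefix "vvvz" already present; 5 new (a, v, v, v, a)
  "vvzzzv" → prefix "vv" already present; 4 new (z, z, z, v)
  "vvvzvvvavav" → prefix "vvvzvvvava" already present; 1 new (v)
  "vvvzvaavzz" → prefix "vvvzva" already present; 4 new (a, v, z, z)
  "vvvzzzzz" → prefix "vvvz" already present; 4 new (z, z, z, z)
  "vvvzvvvavza" → prefix "vvvzvvvav" already present; 2 new (z, a)
  "vvvzvvvav" → prefix "vvvzvvvav" already present; 0 new (none)
  "vvvzvvvaa" → prefix "vvvzvvva" already present; 1 new (a)
Total nodes = 6 + 4 + 6 + 4 + 9 + 5 + 4 + 1 + 4 + 4 + 2 + 0 + 1 = 50

50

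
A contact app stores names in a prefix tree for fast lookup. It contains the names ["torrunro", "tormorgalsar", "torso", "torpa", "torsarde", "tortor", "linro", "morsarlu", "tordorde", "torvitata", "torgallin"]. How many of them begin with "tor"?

9

Filter for entries beginning with "tor":
Words under "tor": tordorde, torgallin, tormorgalsar, torpa, torrunro, torsarde, torso, tortor, torvitata
Count: 9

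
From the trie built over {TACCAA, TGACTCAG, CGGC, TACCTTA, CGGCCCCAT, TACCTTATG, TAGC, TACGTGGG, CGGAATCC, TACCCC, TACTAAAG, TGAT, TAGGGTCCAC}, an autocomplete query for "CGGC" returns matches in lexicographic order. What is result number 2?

CGGCCCCAT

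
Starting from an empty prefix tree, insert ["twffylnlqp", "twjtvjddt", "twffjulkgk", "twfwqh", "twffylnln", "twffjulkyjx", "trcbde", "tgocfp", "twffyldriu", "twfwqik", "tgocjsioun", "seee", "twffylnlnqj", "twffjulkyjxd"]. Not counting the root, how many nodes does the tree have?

Insert word by word; a character creates a node only if that edge doesn't already exist:
  "twffylnlqp" → 10 new (t, w, f, f, y, l, n, l, q, p)
  "twjtvjddt" → prefix "tw" already present; 7 new (j, t, v, j, d, d, t)
  "twffjulkgk" → prefix "twff" already present; 6 new (j, u, l, k, g, k)
  "twfwqh" → prefix "twf" already present; 3 new (w, q, h)
  "twffylnln" → prefix "twffylnl" already present; 1 new (n)
  "twffjulkyjx" → prefix "twffjulk" already present; 3 new (y, j, x)
  "trcbde" → prefix "t" already present; 5 new (r, c, b, d, e)
  "tgocfp" → prefix "t" already present; 5 new (g, o, c, f, p)
  "twffyldriu" → prefix "twffyl" already present; 4 new (d, r, i, u)
  "twfwqik" → prefix "twfwq" already present; 2 new (i, k)
  "tgocjsioun" → prefix "tgoc" already present; 6 new (j, s, i, o, u, n)
  "seee" → 4 new (s, e, e, e)
  "twffylnlnqj" → prefix "twffylnln" already present; 2 new (q, j)
  "twffjulkyjxd" → prefix "twffjulkyjx" already present; 1 new (d)
Total nodes = 10 + 7 + 6 + 3 + 1 + 3 + 5 + 5 + 4 + 2 + 6 + 4 + 2 + 1 = 59

59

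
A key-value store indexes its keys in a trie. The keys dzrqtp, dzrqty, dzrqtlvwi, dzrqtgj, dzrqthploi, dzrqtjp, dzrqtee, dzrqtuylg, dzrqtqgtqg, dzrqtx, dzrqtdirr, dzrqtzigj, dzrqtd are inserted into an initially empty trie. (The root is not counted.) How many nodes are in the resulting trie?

Insert word by word; a character creates a node only if that edge doesn't already exist:
  "dzrqtp" → 6 new (d, z, r, q, t, p)
  "dzrqty" → prefix "dzrqt" already present; 1 new (y)
  "dzrqtlvwi" → prefix "dzrqt" already present; 4 new (l, v, w, i)
  "dzrqtgj" → prefix "dzrqt" already present; 2 new (g, j)
  "dzrqthploi" → prefix "dzrqt" already present; 5 new (h, p, l, o, i)
  "dzrqtjp" → prefix "dzrqt" already present; 2 new (j, p)
  "dzrqtee" → prefix "dzrqt" already present; 2 new (e, e)
  "dzrqtuylg" → prefix "dzrqt" already present; 4 new (u, y, l, g)
  "dzrqtqgtqg" → prefix "dzrqt" already present; 5 new (q, g, t, q, g)
  "dzrqtx" → prefix "dzrqt" already present; 1 new (x)
  "dzrqtdirr" → prefix "dzrqt" already present; 4 new (d, i, r, r)
  "dzrqtzigj" → prefix "dzrqt" already present; 4 new (z, i, g, j)
  "dzrqtd" → prefix "dzrqtd" already present; 0 new (none)
Total nodes = 6 + 1 + 4 + 2 + 5 + 2 + 2 + 4 + 5 + 1 + 4 + 4 + 0 = 40

40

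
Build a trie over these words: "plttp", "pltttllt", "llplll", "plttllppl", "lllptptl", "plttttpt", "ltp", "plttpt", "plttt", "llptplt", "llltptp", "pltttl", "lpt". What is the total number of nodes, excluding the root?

42

Count nodes per top-level branch (shared prefixes stored once):
  'l'-branch (lllptptl, llltptp, llplll, llptplt, lpt, ltp): 24 nodes
  'p'-branch (plttllppl, plttp, plttpt, plttt, pltttl, pltttllt, plttttpt): 18 nodes
Sum: 42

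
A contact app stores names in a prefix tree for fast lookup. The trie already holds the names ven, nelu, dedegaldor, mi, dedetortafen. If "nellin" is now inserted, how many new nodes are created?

Walking "nellin" from the root, the first 3 characters ("nel") follow existing edges; "l" is the first miss.
New nodes needed: |"nellin"| − 3 = 6 − 3 = 3.

3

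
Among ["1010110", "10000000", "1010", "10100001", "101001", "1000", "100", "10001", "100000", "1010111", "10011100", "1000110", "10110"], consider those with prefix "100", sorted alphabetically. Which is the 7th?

10011100

Filter for "100…" and sort: "100", "1000", "100000", "10000000", "10001", "1000110", "10011100"
The 7th is 10011100.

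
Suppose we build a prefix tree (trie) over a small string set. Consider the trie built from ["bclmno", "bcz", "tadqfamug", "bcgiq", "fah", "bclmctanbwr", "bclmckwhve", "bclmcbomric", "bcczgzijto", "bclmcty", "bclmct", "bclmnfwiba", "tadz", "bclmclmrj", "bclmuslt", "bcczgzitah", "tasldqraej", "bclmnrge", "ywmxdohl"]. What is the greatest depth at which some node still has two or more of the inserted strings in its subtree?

7

Look for the deepest trie node that still has at least two words in its subtree.
"bcczgzijto" and "bcczgzitah" agree on "bcczgzi" (7 characters) before diverging; nothing deeper is shared.
Longest shared-prefix length: 7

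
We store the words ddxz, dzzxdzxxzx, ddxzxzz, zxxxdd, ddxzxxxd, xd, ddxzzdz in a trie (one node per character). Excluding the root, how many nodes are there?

30

Trie structure (* marks end of a word):
(root)
├─ d
│  ├─ d
│  │  └─ x
│  │     └─ z *
│  │        ├─ x
│  │        │  ├─ x
│  │        │  │  └─ x
│  │        │  │     └─ d *
│  │        │  └─ z
│  │        │     └─ z *
│  │        └─ z
│  │           └─ d
│  │              └─ z *
│  └─ z
│     └─ z
│        └─ x
│           └─ d
│              └─ z
│                 └─ x
│                    └─ x
│                       └─ z
│                          └─ x *
├─ x
│  └─ d *
└─ z
   └─ x
      └─ x
         └─ x
            └─ d
               └─ d *
Counting every labelled node above: 30.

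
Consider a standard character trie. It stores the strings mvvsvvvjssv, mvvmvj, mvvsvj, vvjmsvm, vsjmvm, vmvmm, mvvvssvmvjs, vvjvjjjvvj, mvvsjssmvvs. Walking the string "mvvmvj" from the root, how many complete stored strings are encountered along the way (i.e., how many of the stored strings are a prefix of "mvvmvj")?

1

Walk "mvvmvj" from the root; an end-of-word marker is hit whenever a stored word is a prefix of "mvvmvj".
Prefixes of the query that are stored words: "mvvmvj"
Count: 1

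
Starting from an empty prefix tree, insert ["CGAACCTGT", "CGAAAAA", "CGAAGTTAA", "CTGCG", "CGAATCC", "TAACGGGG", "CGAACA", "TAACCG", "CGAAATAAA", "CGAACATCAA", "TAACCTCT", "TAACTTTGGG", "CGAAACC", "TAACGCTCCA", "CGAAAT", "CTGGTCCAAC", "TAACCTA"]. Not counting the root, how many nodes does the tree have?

67

Trace insertions, counting only characters that open a new branch:
  "CGAACCTGT" → 9 new (C, G, A, A, C, C, T, G, T)
  "CGAAAAA" → prefix "CGAA" already present; 3 new (A, A, A)
  "CGAAGTTAA" → prefix "CGAA" already present; 5 new (G, T, T, A, A)
  "CTGCG" → prefix "C" already present; 4 new (T, G, C, G)
  "CGAATCC" → prefix "CGAA" already present; 3 new (T, C, C)
  "TAACGGGG" → 8 new (T, A, A, C, G, G, G, G)
  "CGAACA" → prefix "CGAAC" already present; 1 new (A)
  "TAACCG" → prefix "TAAC" already present; 2 new (C, G)
  "CGAAATAAA" → prefix "CGAAA" already present; 4 new (T, A, A, A)
  "CGAACATCAA" → prefix "CGAACA" already present; 4 new (T, C, A, A)
  "TAACCTCT" → prefix "TAACC" already present; 3 new (T, C, T)
  "TAACTTTGGG" → prefix "TAAC" already present; 6 new (T, T, T, G, G, G)
  "CGAAACC" → prefix "CGAAA" already present; 2 new (C, C)
  "TAACGCTCCA" → prefix "TAACG" already present; 5 new (C, T, C, C, A)
  "CGAAAT" → prefix "CGAAAT" already present; 0 new (none)
  "CTGGTCCAAC" → prefix "CTG" already present; 7 new (G, T, C, C, A, A, C)
  "TAACCTA" → prefix "TAACCT" already present; 1 new (A)
Total nodes = 9 + 3 + 5 + 4 + 3 + 8 + 1 + 2 + 4 + 4 + 3 + 6 + 2 + 5 + 0 + 7 + 1 = 67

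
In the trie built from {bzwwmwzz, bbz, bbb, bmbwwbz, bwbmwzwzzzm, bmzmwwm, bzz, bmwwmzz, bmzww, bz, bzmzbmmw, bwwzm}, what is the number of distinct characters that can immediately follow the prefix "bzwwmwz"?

1

Walk "bzwwmwz" from the root, arriving at one node.
Distinct next characters after "bzwwmwz": z.
That node has 1 child edge.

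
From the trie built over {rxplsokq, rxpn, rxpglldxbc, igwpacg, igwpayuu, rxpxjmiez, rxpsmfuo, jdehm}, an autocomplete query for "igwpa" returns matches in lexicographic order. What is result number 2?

igwpayuu

Filter for "igwpa…" and sort: "igwpacg", "igwpayuu"
Position 2: igwpayuu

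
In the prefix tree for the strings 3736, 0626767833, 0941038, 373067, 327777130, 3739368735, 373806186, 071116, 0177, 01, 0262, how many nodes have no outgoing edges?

10

A leaf is a node with no children — equivalently, the end of a word that is not a proper prefix of any other stored word.
Those words: "0177", "0262", "0626767833", "071116", "0941038", "327777130", "373067", "3736", "373806186", "3739368735"
Leaf count: 10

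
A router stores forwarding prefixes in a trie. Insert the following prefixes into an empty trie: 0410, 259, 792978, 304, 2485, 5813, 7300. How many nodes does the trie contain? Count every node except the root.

Count nodes per top-level branch (shared prefixes stored once):
  '0'-branch (0410): 4 nodes
  '2'-branch (2485, 259): 6 nodes
  '3'-branch (304): 3 nodes
  '5'-branch (5813): 4 nodes
  '7'-branch (7300, 792978): 9 nodes
Sum: 26

26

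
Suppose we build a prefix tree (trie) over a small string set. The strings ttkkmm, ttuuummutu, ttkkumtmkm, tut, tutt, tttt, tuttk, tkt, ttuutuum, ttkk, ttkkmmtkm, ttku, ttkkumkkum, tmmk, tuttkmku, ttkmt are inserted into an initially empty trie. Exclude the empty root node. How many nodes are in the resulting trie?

For each word, the new-node count is its length minus the longest prefix already in the trie:
  "ttkkmm" → 6 new (t, t, k, k, m, m)
  "ttuuummutu" → prefix "tt" already present; 8 new (u, u, u, m, m, u, t, u)
  "ttkkumtmkm" → prefix "ttkk" already present; 6 new (u, m, t, m, k, m)
  "tut" → prefix "t" already present; 2 new (u, t)
  "tutt" → prefix "tut" already present; 1 new (t)
  "tttt" → prefix "tt" already present; 2 new (t, t)
  "tuttk" → prefix "tutt" already present; 1 new (k)
  "tkt" → prefix "t" already present; 2 new (k, t)
  "ttuutuum" → prefix "ttuu" already present; 4 new (t, u, u, m)
  "ttkk" → prefix "ttkk" already present; 0 new (none)
  "ttkkmmtkm" → prefix "ttkkmm" already present; 3 new (t, k, m)
  "ttku" → prefix "ttk" already present; 1 new (u)
  "ttkkumkkum" → prefix "ttkkum" already present; 4 new (k, k, u, m)
  "tmmk" → prefix "t" already present; 3 new (m, m, k)
  "tuttkmku" → prefix "tuttk" already present; 3 new (m, k, u)
  "ttkmt" → prefix "ttk" already present; 2 new (m, t)
Total nodes = 6 + 8 + 6 + 2 + 1 + 2 + 1 + 2 + 4 + 0 + 3 + 1 + 4 + 3 + 3 + 2 = 48

48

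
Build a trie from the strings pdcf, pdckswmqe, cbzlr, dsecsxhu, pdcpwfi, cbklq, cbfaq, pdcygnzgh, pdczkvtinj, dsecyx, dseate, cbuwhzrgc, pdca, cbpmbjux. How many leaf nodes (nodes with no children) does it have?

14

A leaf is a node with no children — equivalently, the end of a word that is not a proper prefix of any other stored word.
Those words: "cbfaq", "cbklq", "cbpmbjux", "cbuwhzrgc", "cbzlr", "dseate", "dsecsxhu", "dsecyx", "pdca", "pdcf", "pdckswmqe", "pdcpwfi", "pdcygnzgh", "pdczkvtinj"
Leaf count: 14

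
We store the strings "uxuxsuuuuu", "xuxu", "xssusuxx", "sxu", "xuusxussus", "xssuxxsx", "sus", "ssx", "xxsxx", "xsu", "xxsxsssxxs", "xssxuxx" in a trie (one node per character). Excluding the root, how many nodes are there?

Insert word by word; a character creates a node only if that edge doesn't already exist:
  "uxuxsuuuuu" → 10 new (u, x, u, x, s, u, u, u, u, u)
  "xuxu" → 4 new (x, u, x, u)
  "xssusuxx" → prefix "x" already present; 7 new (s, s, u, s, u, x, x)
  "sxu" → 3 new (s, x, u)
  "xuusxussus" → prefix "xu" already present; 8 new (u, s, x, u, s, s, u, s)
  "xssuxxsx" → prefix "xssu" already present; 4 new (x, x, s, x)
  "sus" → prefix "s" already present; 2 new (u, s)
  "ssx" → prefix "s" already present; 2 new (s, x)
  "xxsxx" → prefix "x" already present; 4 new (x, s, x, x)
  "xsu" → prefix "xs" already present; 1 new (u)
  "xxsxsssxxs" → prefix "xxsx" already present; 6 new (s, s, s, x, x, s)
  "xssxuxx" → prefix "xss" already present; 4 new (x, u, x, x)
Total nodes = 10 + 4 + 7 + 3 + 8 + 4 + 2 + 2 + 4 + 1 + 6 + 4 = 55

55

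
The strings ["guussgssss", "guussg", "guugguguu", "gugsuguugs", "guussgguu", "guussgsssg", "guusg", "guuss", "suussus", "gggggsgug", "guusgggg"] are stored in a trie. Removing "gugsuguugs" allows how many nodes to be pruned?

A node on "gugsuguugs"'s path can go only if nothing else ends at it or branches off below it.
The suffix "gsuguugs" (8 nodes) is used only by "gugsuguugs"; the node for "gu" still has the child "u", so pruning stops there.
Nodes removed: 8

8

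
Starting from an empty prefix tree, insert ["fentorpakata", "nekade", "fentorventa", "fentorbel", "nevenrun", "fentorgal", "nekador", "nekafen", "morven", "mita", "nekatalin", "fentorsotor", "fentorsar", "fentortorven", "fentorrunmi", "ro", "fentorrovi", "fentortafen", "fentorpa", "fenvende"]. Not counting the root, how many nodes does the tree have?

For each word, the new-node count is its length minus the longest prefix already in the trie:
  "fentorpakata" → 12 new (f, e, n, t, o, r, p, a, k, a, t, a)
  "nekade" → 6 new (n, e, k, a, d, e)
  "fentorventa" → prefix "fentor" already present; 5 new (v, e, n, t, a)
  "fentorbel" → prefix "fentor" already present; 3 new (b, e, l)
  "nevenrun" → prefix "ne" already present; 6 new (v, e, n, r, u, n)
  "fentorgal" → prefix "fentor" already present; 3 new (g, a, l)
  "nekador" → prefix "nekad" already present; 2 new (o, r)
  "nekafen" → prefix "neka" already present; 3 new (f, e, n)
  "morven" → 6 new (m, o, r, v, e, n)
  "mita" → prefix "m" already present; 3 new (i, t, a)
  "nekatalin" → prefix "neka" already present; 5 new (t, a, l, i, n)
  "fentorsotor" → prefix "fentor" already present; 5 new (s, o, t, o, r)
  "fentorsar" → prefix "fentors" already present; 2 new (a, r)
  "fentortorven" → prefix "fentor" already present; 6 new (t, o, r, v, e, n)
  "fentorrunmi" → prefix "fentor" already present; 5 new (r, u, n, m, i)
  "ro" → 2 new (r, o)
  "fentorrovi" → prefix "fentorr" already present; 3 new (o, v, i)
  "fentortafen" → prefix "fentort" already present; 4 new (a, f, e, n)
  "fentorpa" → prefix "fentorpa" already present; 0 new (none)
  "fenvende" → prefix "fen" already present; 5 new (v, e, n, d, e)
Total nodes = 12 + 6 + 5 + 3 + 6 + 3 + 2 + 3 + 6 + 3 + 5 + 5 + 2 + 6 + 5 + 2 + 3 + 4 + 0 + 5 = 86

86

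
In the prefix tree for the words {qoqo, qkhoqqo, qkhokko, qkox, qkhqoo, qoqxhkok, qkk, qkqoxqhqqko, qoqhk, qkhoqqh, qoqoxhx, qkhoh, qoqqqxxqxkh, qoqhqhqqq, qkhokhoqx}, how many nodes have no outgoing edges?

14

A leaf is a node with no children — equivalently, the end of a word that is not a proper prefix of any other stored word.
Those words: "qkhoh", "qkhokhoqx", "qkhokko", "qkhoqqh", "qkhoqqo", "qkhqoo", "qkk", "qkox", "qkqoxqhqqko", "qoqhk", "qoqhqhqqq", "qoqoxhx", "qoqqqxxqxkh", "qoqxhkok"
Leaf count: 14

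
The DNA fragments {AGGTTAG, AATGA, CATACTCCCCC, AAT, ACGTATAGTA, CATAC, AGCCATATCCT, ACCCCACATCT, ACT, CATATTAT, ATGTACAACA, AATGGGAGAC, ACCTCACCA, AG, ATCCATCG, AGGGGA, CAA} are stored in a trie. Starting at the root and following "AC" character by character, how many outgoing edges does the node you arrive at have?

3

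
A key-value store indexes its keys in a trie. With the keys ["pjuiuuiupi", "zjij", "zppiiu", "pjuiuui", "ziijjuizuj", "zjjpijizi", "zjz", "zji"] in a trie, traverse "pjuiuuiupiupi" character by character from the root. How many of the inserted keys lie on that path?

Check each prefix of "pjuiuuiupiupi" against the stored set — each match is an end-marker on the path.
Prefixes of the query that are stored words: "pjuiuui", "pjuiuuiupi"
Count: 2

2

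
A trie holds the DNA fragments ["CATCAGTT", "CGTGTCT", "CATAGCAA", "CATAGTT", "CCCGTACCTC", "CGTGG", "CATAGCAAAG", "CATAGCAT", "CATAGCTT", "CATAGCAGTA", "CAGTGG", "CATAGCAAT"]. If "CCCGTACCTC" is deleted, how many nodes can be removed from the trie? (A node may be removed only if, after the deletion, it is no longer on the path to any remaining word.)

9

After clearing the end-marker at "CCCGTACCTC", prune upward until reaching a node still needed by another word.
The suffix "CCGTACCTC" (9 nodes) is used only by "CCCGTACCTC"; the node for "C" still has the child "A", so pruning stops there.
Nodes removed: 9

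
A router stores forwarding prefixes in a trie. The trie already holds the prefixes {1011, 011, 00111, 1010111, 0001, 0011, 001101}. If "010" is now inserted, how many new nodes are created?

1

"01" is already a path in the trie; the remaining "0" must be added.
New nodes needed: |"010"| − 2 = 3 − 2 = 1.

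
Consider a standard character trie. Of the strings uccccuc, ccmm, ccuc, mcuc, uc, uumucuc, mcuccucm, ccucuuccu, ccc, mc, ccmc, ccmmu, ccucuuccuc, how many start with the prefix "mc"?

Walk to "mc"; the words in its subtree are exactly those with that prefix.
Words under "mc": mc, mcuc, mcuccucm
Count: 3

3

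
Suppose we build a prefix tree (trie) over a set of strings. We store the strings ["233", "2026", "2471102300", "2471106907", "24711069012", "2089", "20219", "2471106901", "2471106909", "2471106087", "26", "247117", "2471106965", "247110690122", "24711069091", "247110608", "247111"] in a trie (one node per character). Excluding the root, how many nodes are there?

36

Trace insertions, counting only characters that open a new branch:
  "233" → 3 new (2, 3, 3)
  "2026" → prefix "2" already present; 3 new (0, 2, 6)
  "2471102300" → prefix "2" already present; 9 new (4, 7, 1, 1, 0, 2, 3, 0, 0)
  "2471106907" → prefix "247110" already present; 4 new (6, 9, 0, 7)
  "24711069012" → prefix "247110690" already present; 2 new (1, 2)
  "2089" → prefix "20" already present; 2 new (8, 9)
  "20219" → prefix "202" already present; 2 new (1, 9)
  "2471106901" → prefix "2471106901" already present; 0 new (none)
  "2471106909" → prefix "247110690" already present; 1 new (9)
  "2471106087" → prefix "2471106" already present; 3 new (0, 8, 7)
  "26" → prefix "2" already present; 1 new (6)
  "247117" → prefix "24711" already present; 1 new (7)
  "2471106965" → prefix "24711069" already present; 2 new (6, 5)
  "247110690122" → prefix "24711069012" already present; 1 new (2)
  "24711069091" → prefix "2471106909" already present; 1 new (1)
  "247110608" → prefix "247110608" already present; 0 new (none)
  "247111" → prefix "24711" already present; 1 new (1)
Total nodes = 3 + 3 + 9 + 4 + 2 + 2 + 2 + 0 + 1 + 3 + 1 + 1 + 2 + 1 + 1 + 0 + 1 = 36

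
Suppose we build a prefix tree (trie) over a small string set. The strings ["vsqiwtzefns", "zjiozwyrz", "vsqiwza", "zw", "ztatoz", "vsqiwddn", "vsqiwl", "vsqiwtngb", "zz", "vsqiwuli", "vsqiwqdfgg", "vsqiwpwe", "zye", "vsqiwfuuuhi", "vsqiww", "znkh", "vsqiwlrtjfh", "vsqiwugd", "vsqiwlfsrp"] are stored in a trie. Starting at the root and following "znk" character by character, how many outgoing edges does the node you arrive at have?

The children of the "znk" node are the distinct next characters among strings starting with "znk".
Distinct next characters after "znk": h.
That node has 1 child edge.

1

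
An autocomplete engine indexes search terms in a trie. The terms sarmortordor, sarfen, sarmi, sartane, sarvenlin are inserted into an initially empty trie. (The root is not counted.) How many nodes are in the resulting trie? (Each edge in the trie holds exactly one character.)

Trie structure (* marks end of a word):
(root)
└─ s
   └─ a
      └─ r
         ├─ f
         │  └─ e
         │     └─ n *
         ├─ m
         │  ├─ i *
         │  └─ o
         │     └─ r
         │        └─ t
         │           └─ o
         │              └─ r
         │                 └─ d
         │                    └─ o
         │                       └─ r *
         ├─ t
         │  └─ a
         │     └─ n
         │        └─ e *
         └─ v
            └─ e
               └─ n
                  └─ l
                     └─ i
                        └─ n *
Counting every labelled node above: 26.

26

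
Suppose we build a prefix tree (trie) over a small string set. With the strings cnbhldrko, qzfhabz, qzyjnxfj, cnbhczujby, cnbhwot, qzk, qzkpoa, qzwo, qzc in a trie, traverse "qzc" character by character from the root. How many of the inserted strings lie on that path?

Traverse "qzc" character by character; count nodes along the way that are marked as word ends.
Prefixes of the query that are stored words: "qzc"
Count: 1

1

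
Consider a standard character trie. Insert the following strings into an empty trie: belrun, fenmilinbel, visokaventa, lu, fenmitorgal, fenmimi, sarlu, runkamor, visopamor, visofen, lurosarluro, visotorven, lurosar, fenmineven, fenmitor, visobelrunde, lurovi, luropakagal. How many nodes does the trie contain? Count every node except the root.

96

For each word, the new-node count is its length minus the longest prefix already in the trie:
  "belrun" → 6 new (b, e, l, r, u, n)
  "fenmilinbel" → 11 new (f, e, n, m, i, l, i, n, b, e, l)
  "visokaventa" → 11 new (v, i, s, o, k, a, v, e, n, t, a)
  "lu" → 2 new (l, u)
  "fenmitorgal" → prefix "fenmi" already present; 6 new (t, o, r, g, a, l)
  "fenmimi" → prefix "fenmi" already present; 2 new (m, i)
  "sarlu" → 5 new (s, a, r, l, u)
  "runkamor" → 8 new (r, u, n, k, a, m, o, r)
  "visopamor" → prefix "viso" already present; 5 new (p, a, m, o, r)
  "visofen" → prefix "viso" already present; 3 new (f, e, n)
  "lurosarluro" → prefix "lu" already present; 9 new (r, o, s, a, r, l, u, r, o)
  "visotorven" → prefix "viso" already present; 6 new (t, o, r, v, e, n)
  "lurosar" → prefix "lurosar" already present; 0 new (none)
  "fenmineven" → prefix "fenmi" already present; 5 new (n, e, v, e, n)
  "fenmitor" → prefix "fenmitor" already present; 0 new (none)
  "visobelrunde" → prefix "viso" already present; 8 new (b, e, l, r, u, n, d, e)
  "lurovi" → prefix "luro" already present; 2 new (v, i)
  "luropakagal" → prefix "luro" already present; 7 new (p, a, k, a, g, a, l)
Total nodes = 6 + 11 + 11 + 2 + 6 + 2 + 5 + 8 + 5 + 3 + 9 + 6 + 0 + 5 + 0 + 8 + 2 + 7 = 96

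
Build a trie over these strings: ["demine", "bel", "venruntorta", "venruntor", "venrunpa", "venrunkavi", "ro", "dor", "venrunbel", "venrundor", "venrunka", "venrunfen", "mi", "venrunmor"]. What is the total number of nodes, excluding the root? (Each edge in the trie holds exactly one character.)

44

Insert word by word; a character creates a node only if that edge doesn't already exist:
  "demine" → 6 new (d, e, m, i, n, e)
  "bel" → 3 new (b, e, l)
  "venruntorta" → 11 new (v, e, n, r, u, n, t, o, r, t, a)
  "venruntor" → prefix "venruntor" already present; 0 new (none)
  "venrunpa" → prefix "venrun" already present; 2 new (p, a)
  "venrunkavi" → prefix "venrun" already present; 4 new (k, a, v, i)
  "ro" → 2 new (r, o)
  "dor" → prefix "d" already present; 2 new (o, r)
  "venrunbel" → prefix "venrun" already present; 3 new (b, e, l)
  "venrundor" → prefix "venrun" already present; 3 new (d, o, r)
  "venrunka" → prefix "venrunka" already present; 0 new (none)
  "venrunfen" → prefix "venrun" already present; 3 new (f, e, n)
  "mi" → 2 new (m, i)
  "venrunmor" → prefix "venrun" already present; 3 new (m, o, r)
Total nodes = 6 + 3 + 11 + 0 + 2 + 4 + 2 + 2 + 3 + 3 + 0 + 3 + 2 + 3 = 44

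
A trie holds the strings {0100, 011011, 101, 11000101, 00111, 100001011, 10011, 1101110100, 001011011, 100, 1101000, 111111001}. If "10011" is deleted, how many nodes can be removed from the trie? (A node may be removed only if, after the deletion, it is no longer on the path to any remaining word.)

Walk "10011" from the leaf back toward the root, removing each node that no remaining word uses.
The suffix "11" (2 nodes) is used only by "10011"; the node for "100" still has the child "0", so pruning stops there.
Nodes removed: 2

2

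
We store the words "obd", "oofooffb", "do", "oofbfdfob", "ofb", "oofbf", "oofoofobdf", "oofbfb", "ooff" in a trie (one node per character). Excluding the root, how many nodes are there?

26

Trace insertions, counting only characters that open a new branch:
  "obd" → 3 new (o, b, d)
  "oofooffb" → prefix "o" already present; 7 new (o, f, o, o, f, f, b)
  "do" → 2 new (d, o)
  "oofbfdfob" → prefix "oof" already present; 6 new (b, f, d, f, o, b)
  "ofb" → prefix "o" already present; 2 new (f, b)
  "oofbf" → prefix "oofbf" already present; 0 new (none)
  "oofoofobdf" → prefix "oofoof" already present; 4 new (o, b, d, f)
  "oofbfb" → prefix "oofbf" already present; 1 new (b)
  "ooff" → prefix "oof" already present; 1 new (f)
Total nodes = 3 + 7 + 2 + 6 + 2 + 0 + 4 + 1 + 1 = 26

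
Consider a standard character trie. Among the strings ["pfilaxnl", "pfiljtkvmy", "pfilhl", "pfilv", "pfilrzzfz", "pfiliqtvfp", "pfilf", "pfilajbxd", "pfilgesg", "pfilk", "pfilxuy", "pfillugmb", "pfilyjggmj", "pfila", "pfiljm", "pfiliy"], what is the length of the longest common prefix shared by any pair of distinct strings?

Look for the deepest trie node that still has at least two words in its subtree.
"pfila" and "pfilajbxd" agree on "pfila" (5 characters) before diverging; nothing deeper is shared.
Longest shared-prefix length: 5

5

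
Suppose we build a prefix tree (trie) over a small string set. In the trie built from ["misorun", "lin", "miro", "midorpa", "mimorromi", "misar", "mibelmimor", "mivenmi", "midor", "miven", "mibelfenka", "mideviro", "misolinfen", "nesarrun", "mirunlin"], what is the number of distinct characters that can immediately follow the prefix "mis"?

The children of the "mis" node are the distinct next characters among strings starting with "mis".
Distinct next characters after "mis": a, o.
That node has 2 child edges.

2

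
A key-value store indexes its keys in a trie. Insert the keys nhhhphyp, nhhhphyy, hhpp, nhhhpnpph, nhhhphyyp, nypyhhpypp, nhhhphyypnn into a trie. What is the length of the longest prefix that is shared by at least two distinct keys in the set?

9

Equivalently: take the maximum, over all pairs, of their longest common prefix length.
e.g. "nhhhphyyp" and "nhhhphyypnn" share the prefix "nhhhphyyp" of length 9; no pair shares a longer one.
Longest shared-prefix length: 9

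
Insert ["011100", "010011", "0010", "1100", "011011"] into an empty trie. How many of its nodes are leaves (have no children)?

5

Leaves are exactly the stored words that no other stored word extends.
Those words: "0010", "010011", "011011", "011100", "1100"
Leaf count: 5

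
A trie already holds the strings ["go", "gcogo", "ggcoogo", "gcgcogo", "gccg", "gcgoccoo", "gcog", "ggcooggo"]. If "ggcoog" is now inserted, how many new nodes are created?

0

Every character of "ggcoog" already lies on an existing path (it is a prefix of some stored word).
No new nodes are needed: 0.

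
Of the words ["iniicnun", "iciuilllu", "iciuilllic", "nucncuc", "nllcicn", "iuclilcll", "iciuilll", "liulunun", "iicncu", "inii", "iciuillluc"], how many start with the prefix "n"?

Filter for entries beginning with "n":
Matches: "nllcicn", "nucncuc"
Count: 2

2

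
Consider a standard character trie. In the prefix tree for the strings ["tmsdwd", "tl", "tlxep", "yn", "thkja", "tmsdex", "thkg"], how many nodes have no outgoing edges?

A leaf is a node with no children — equivalently, the end of a word that is not a proper prefix of any other stored word.
Those words: "thkg", "thkja", "tlxep", "tmsdex", "tmsdwd", "yn"
Leaf count: 6

6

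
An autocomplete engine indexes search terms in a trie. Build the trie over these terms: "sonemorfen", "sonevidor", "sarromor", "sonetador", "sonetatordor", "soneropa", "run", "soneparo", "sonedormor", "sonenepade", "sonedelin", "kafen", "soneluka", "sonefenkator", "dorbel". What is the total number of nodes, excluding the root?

83

For each word, the new-node count is its length minus the longest prefix already in the trie:
  "sonemorfen" → 10 new (s, o, n, e, m, o, r, f, e, n)
  "sonevidor" → prefix "sone" already present; 5 new (v, i, d, o, r)
  "sarromor" → prefix "s" already present; 7 new (a, r, r, o, m, o, r)
  "sonetador" → prefix "sone" already present; 5 new (t, a, d, o, r)
  "sonetatordor" → prefix "soneta" already present; 6 new (t, o, r, d, o, r)
  "soneropa" → prefix "sone" already present; 4 new (r, o, p, a)
  "run" → 3 new (r, u, n)
  "soneparo" → prefix "sone" already present; 4 new (p, a, r, o)
  "sonedormor" → prefix "sone" already present; 6 new (d, o, r, m, o, r)
  "sonenepade" → prefix "sone" already present; 6 new (n, e, p, a, d, e)
  "sonedelin" → prefix "soned" already present; 4 new (e, l, i, n)
  "kafen" → 5 new (k, a, f, e, n)
  "soneluka" → prefix "sone" already present; 4 new (l, u, k, a)
  "sonefenkator" → prefix "sone" already present; 8 new (f, e, n, k, a, t, o, r)
  "dorbel" → 6 new (d, o, r, b, e, l)
Total nodes = 10 + 5 + 7 + 5 + 6 + 4 + 3 + 4 + 6 + 6 + 4 + 5 + 4 + 8 + 6 = 83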